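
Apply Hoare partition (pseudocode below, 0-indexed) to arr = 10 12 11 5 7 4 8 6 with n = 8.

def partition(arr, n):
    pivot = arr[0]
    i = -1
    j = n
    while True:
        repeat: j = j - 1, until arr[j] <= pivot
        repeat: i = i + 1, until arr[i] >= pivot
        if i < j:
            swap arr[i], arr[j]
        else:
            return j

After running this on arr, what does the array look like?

pivot = arr[0] = 10; i = -1, j = 8
j→7 (arr[7]=6≤10), i→0 (arr[0]=10≥10); i<j, swap → 6 12 11 5 7 4 8 10
j→6 (arr[6]=8≤10), i→1 (arr[1]=12≥10); i<j, swap → 6 8 11 5 7 4 12 10
j→5 (arr[5]=4≤10), i→2 (arr[2]=11≥10); i<j, swap → 6 8 4 5 7 11 12 10
j→4, i→5; i≥j, return j=4. arr = 6 8 4 5 7 11 12 10

6 8 4 5 7 11 12 10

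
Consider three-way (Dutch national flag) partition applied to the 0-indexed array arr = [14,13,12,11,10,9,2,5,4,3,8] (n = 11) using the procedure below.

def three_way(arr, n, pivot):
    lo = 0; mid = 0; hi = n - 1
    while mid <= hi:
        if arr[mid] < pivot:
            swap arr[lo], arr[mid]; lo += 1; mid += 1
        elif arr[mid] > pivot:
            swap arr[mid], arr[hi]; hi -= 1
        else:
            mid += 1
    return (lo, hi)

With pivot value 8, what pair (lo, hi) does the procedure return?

(4, 4)

pivot = 8; lo=0, mid=0, hi=10
arr[mid]=14>8: swap arr[0],arr[10]; hi=9 → [8,13,12,11,10,9,2,5,4,3,14]
arr[mid]=8=8: mid=1
arr[mid]=13>8: swap arr[1],arr[9]; hi=8 → [8,3,12,11,10,9,2,5,4,13,14]
arr[mid]=3<8: swap arr[0],arr[1]; lo=1,mid=2 → [3,8,12,11,10,9,2,5,4,13,14]
arr[mid]=12>8: swap arr[2],arr[8]; hi=7 → [3,8,4,11,10,9,2,5,12,13,14]
arr[mid]=4<8: swap arr[1],arr[2]; lo=2,mid=3 → [3,4,8,11,10,9,2,5,12,13,14]
arr[mid]=11>8: swap arr[3],arr[7]; hi=6 → [3,4,8,5,10,9,2,11,12,13,14]
arr[mid]=5<8: swap arr[2],arr[3]; lo=3,mid=4 → [3,4,5,8,10,9,2,11,12,13,14]
arr[mid]=10>8: swap arr[4],arr[6]; hi=5 → [3,4,5,8,2,9,10,11,12,13,14]
arr[mid]=2<8: swap arr[3],arr[4]; lo=4,mid=5 → [3,4,5,2,8,9,10,11,12,13,14]
arr[mid]=9>8: swap arr[5],arr[5]; hi=4 → [3,4,5,2,8,9,10,11,12,13,14]
end: lo=4, hi=4; arr = [3,4,5,2,8,9,10,11,12,13,14]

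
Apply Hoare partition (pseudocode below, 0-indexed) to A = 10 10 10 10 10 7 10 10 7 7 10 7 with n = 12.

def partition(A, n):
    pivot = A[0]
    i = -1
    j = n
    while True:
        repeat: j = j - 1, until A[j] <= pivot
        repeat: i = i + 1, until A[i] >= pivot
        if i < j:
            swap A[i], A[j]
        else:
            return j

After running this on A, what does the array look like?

7 10 7 7 10 7 10 10 10 10 10 10

pivot=10
j stops at 11 (7), i stops at 0 (10); swap ⇒ 7 10 10 10 10 7 10 10 7 7 10 10
j stops at 10 (10), i stops at 1 (10); swap ⇒ 7 10 10 10 10 7 10 10 7 7 10 10
j stops at 9 (7), i stops at 2 (10); swap ⇒ 7 10 7 10 10 7 10 10 7 10 10 10
j stops at 8 (7), i stops at 3 (10); swap ⇒ 7 10 7 7 10 7 10 10 10 10 10 10
j stops at 7 (10), i stops at 4 (10); swap ⇒ 7 10 7 7 10 7 10 10 10 10 10 10
j stops at 6, i stops at 6; i≥j ⇒ return 6. A=7 10 7 7 10 7 10 10 10 10 10 10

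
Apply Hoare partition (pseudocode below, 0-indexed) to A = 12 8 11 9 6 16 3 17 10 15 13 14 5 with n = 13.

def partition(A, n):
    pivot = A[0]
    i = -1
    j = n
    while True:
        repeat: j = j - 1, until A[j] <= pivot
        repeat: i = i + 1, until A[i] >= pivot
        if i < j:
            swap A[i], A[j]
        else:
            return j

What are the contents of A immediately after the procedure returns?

pivot = A[0] = 12; i = -1, j = 13
j→12 (A[12]=5≤12), i→0 (A[0]=12≥12); i<j, swap → 5 8 11 9 6 16 3 17 10 15 13 14 12
j→8 (A[8]=10≤12), i→5 (A[5]=16≥12); i<j, swap → 5 8 11 9 6 10 3 17 16 15 13 14 12
j→6, i→7; i≥j, return j=6. A = 5 8 11 9 6 10 3 17 16 15 13 14 12

5 8 11 9 6 10 3 17 16 15 13 14 12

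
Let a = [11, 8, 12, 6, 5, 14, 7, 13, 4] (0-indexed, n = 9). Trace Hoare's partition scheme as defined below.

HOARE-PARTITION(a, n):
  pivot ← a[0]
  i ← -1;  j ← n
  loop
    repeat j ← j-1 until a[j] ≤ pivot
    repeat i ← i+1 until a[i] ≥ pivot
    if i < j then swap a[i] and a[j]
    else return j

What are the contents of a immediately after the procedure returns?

pivot=11
j stops at 8 (4), i stops at 0 (11); swap ⇒ [4, 8, 12, 6, 5, 14, 7, 13, 11]
j stops at 6 (7), i stops at 2 (12); swap ⇒ [4, 8, 7, 6, 5, 14, 12, 13, 11]
j stops at 4, i stops at 5; i≥j ⇒ return 4. a=[4, 8, 7, 6, 5, 14, 12, 13, 11]

[4, 8, 7, 6, 5, 14, 12, 13, 11]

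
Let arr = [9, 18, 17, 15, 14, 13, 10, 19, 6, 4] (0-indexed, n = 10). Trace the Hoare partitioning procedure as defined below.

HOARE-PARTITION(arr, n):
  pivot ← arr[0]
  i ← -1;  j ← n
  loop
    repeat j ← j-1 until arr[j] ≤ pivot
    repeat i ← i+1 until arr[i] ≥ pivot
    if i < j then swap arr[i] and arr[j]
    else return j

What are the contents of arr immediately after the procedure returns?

pivot=9
j stops at 9 (4), i stops at 0 (9); swap ⇒ [4, 18, 17, 15, 14, 13, 10, 19, 6, 9]
j stops at 8 (6), i stops at 1 (18); swap ⇒ [4, 6, 17, 15, 14, 13, 10, 19, 18, 9]
j stops at 1, i stops at 2; i≥j ⇒ return 1. arr=[4, 6, 17, 15, 14, 13, 10, 19, 18, 9]

[4, 6, 17, 15, 14, 13, 10, 19, 18, 9]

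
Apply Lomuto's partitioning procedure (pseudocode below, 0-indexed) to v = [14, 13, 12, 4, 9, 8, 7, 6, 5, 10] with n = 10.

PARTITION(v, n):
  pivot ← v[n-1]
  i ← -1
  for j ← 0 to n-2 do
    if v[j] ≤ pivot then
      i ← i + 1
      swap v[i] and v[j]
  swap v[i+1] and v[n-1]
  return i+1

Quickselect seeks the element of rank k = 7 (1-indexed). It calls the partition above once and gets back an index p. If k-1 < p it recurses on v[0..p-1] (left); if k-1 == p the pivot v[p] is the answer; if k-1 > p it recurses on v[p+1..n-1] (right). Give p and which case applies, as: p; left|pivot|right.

pivot = v[9] = 10; i = -1
j=0: v[0]=14 > 10 → no swap
j=1: v[1]=13 > 10 → no swap
j=2: v[2]=12 > 10 → no swap
j=3: v[3]=4 ≤ 10 → i=0, swap v[0],v[3] → [4, 13, 12, 14, 9, 8, 7, 6, 5, 10]
j=4: v[4]=9 ≤ 10 → i=1, swap v[1],v[4] → [4, 9, 12, 14, 13, 8, 7, 6, 5, 10]
j=5: v[5]=8 ≤ 10 → i=2, swap v[2],v[5] → [4, 9, 8, 14, 13, 12, 7, 6, 5, 10]
j=6: v[6]=7 ≤ 10 → i=3, swap v[3],v[6] → [4, 9, 8, 7, 13, 12, 14, 6, 5, 10]
j=7: v[7]=6 ≤ 10 → i=4, swap v[4],v[7] → [4, 9, 8, 7, 6, 12, 14, 13, 5, 10]
j=8: v[8]=5 ≤ 10 → i=5, swap v[5],v[8] → [4, 9, 8, 7, 6, 5, 14, 13, 12, 10]
final swap v[6],v[9] → [4, 9, 8, 7, 6, 5, 10, 13, 12, 14]; return 6
p = 6; k-1 = 6 == 6 ⇒ pivot

6; pivot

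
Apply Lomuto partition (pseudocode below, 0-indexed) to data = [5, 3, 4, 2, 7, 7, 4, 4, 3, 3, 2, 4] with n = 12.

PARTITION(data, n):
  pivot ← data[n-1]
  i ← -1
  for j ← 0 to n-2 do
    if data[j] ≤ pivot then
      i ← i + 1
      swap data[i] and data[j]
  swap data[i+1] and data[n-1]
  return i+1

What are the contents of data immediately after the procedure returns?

[3, 4, 2, 4, 4, 3, 3, 2, 4, 5, 7, 7]

pivot=4, i=-1
j=0: 5>4, skip
j=1: 3≤4, i=0, swap(0,1) ⇒ [3, 5, 4, 2, 7, 7, 4, 4, 3, 3, 2, 4]
j=2: 4≤4, i=1, swap(1,2) ⇒ [3, 4, 5, 2, 7, 7, 4, 4, 3, 3, 2, 4]
j=3: 2≤4, i=2, swap(2,3) ⇒ [3, 4, 2, 5, 7, 7, 4, 4, 3, 3, 2, 4]
j=4: 7>4, skip
j=5: 7>4, skip
j=6: 4≤4, i=3, swap(3,6) ⇒ [3, 4, 2, 4, 7, 7, 5, 4, 3, 3, 2, 4]
j=7: 4≤4, i=4, swap(4,7) ⇒ [3, 4, 2, 4, 4, 7, 5, 7, 3, 3, 2, 4]
j=8: 3≤4, i=5, swap(5,8) ⇒ [3, 4, 2, 4, 4, 3, 5, 7, 7, 3, 2, 4]
j=9: 3≤4, i=6, swap(6,9) ⇒ [3, 4, 2, 4, 4, 3, 3, 7, 7, 5, 2, 4]
j=10: 2≤4, i=7, swap(7,10) ⇒ [3, 4, 2, 4, 4, 3, 3, 2, 7, 5, 7, 4]
swap(8,11) ⇒ [3, 4, 2, 4, 4, 3, 3, 2, 4, 5, 7, 7]; return 8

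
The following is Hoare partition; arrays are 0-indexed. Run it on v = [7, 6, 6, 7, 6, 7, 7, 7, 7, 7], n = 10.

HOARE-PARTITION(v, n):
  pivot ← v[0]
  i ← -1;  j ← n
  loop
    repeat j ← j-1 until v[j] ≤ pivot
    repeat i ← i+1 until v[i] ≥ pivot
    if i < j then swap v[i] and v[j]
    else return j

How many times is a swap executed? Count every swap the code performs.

3

pivot=7
j stops at 9 (7), i stops at 0 (7); swap ⇒ [7, 6, 6, 7, 6, 7, 7, 7, 7, 7]
j stops at 8 (7), i stops at 3 (7); swap ⇒ [7, 6, 6, 7, 6, 7, 7, 7, 7, 7]
j stops at 7 (7), i stops at 5 (7); swap ⇒ [7, 6, 6, 7, 6, 7, 7, 7, 7, 7]
j stops at 6, i stops at 6; i≥j ⇒ return 6. v=[7, 6, 6, 7, 6, 7, 7, 7, 7, 7]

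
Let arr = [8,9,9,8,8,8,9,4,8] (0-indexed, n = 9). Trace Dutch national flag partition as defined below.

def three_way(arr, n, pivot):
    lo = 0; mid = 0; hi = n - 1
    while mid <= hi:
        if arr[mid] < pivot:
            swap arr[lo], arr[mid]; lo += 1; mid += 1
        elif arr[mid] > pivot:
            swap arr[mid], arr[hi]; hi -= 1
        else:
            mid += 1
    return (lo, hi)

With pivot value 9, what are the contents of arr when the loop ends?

[8,8,8,8,4,8,9,9,9]

pivot = 9; lo=0, mid=0, hi=8
arr[mid]=8<9: swap arr[0],arr[0]; lo=1,mid=1 → [8,9,9,8,8,8,9,4,8]
arr[mid]=9=9: mid=2
arr[mid]=9=9: mid=3
arr[mid]=8<9: swap arr[1],arr[3]; lo=2,mid=4 → [8,8,9,9,8,8,9,4,8]
arr[mid]=8<9: swap arr[2],arr[4]; lo=3,mid=5 → [8,8,8,9,9,8,9,4,8]
arr[mid]=8<9: swap arr[3],arr[5]; lo=4,mid=6 → [8,8,8,8,9,9,9,4,8]
arr[mid]=9=9: mid=7
arr[mid]=4<9: swap arr[4],arr[7]; lo=5,mid=8 → [8,8,8,8,4,9,9,9,8]
arr[mid]=8<9: swap arr[5],arr[8]; lo=6,mid=9 → [8,8,8,8,4,8,9,9,9]
end: lo=6, hi=8; arr = [8,8,8,8,4,8,9,9,9]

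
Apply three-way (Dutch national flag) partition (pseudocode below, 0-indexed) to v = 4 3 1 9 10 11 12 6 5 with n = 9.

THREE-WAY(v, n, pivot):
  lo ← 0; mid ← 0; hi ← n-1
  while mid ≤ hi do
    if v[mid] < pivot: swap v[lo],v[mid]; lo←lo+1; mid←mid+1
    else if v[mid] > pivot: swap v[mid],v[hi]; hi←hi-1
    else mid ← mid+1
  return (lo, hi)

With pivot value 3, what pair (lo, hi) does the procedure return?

pivot = 3; lo=0, mid=0, hi=8
v[mid]=4>3: swap v[0],v[8]; hi=7 → 5 3 1 9 10 11 12 6 4
v[mid]=5>3: swap v[0],v[7]; hi=6 → 6 3 1 9 10 11 12 5 4
v[mid]=6>3: swap v[0],v[6]; hi=5 → 12 3 1 9 10 11 6 5 4
v[mid]=12>3: swap v[0],v[5]; hi=4 → 11 3 1 9 10 12 6 5 4
v[mid]=11>3: swap v[0],v[4]; hi=3 → 10 3 1 9 11 12 6 5 4
v[mid]=10>3: swap v[0],v[3]; hi=2 → 9 3 1 10 11 12 6 5 4
v[mid]=9>3: swap v[0],v[2]; hi=1 → 1 3 9 10 11 12 6 5 4
v[mid]=1<3: swap v[0],v[0]; lo=1,mid=1 → 1 3 9 10 11 12 6 5 4
v[mid]=3=3: mid=2
end: lo=1, hi=1; v = 1 3 9 10 11 12 6 5 4

(1, 1)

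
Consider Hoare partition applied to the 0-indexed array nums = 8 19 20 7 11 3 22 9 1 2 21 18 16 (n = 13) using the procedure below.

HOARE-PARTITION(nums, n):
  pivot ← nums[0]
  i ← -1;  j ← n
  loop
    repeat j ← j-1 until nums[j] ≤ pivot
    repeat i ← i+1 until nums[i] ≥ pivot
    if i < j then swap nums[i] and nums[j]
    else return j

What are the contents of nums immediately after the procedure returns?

pivot=8
j stops at 9 (2), i stops at 0 (8); swap ⇒ 2 19 20 7 11 3 22 9 1 8 21 18 16
j stops at 8 (1), i stops at 1 (19); swap ⇒ 2 1 20 7 11 3 22 9 19 8 21 18 16
j stops at 5 (3), i stops at 2 (20); swap ⇒ 2 1 3 7 11 20 22 9 19 8 21 18 16
j stops at 3, i stops at 4; i≥j ⇒ return 3. nums=2 1 3 7 11 20 22 9 19 8 21 18 16

2 1 3 7 11 20 22 9 19 8 21 18 16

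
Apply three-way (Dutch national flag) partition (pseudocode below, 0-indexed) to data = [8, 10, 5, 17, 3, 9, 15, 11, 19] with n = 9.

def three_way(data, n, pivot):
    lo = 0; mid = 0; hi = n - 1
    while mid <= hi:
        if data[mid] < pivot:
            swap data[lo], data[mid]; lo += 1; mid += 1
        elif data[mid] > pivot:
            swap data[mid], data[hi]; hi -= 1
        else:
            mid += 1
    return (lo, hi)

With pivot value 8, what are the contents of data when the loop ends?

[3, 5, 8, 17, 9, 15, 11, 19, 10]

pivot = 8; lo=0, mid=0, hi=8
data[mid]=8=8: mid=1
data[mid]=10>8: swap data[1],data[8]; hi=7 → [8, 19, 5, 17, 3, 9, 15, 11, 10]
data[mid]=19>8: swap data[1],data[7]; hi=6 → [8, 11, 5, 17, 3, 9, 15, 19, 10]
data[mid]=11>8: swap data[1],data[6]; hi=5 → [8, 15, 5, 17, 3, 9, 11, 19, 10]
data[mid]=15>8: swap data[1],data[5]; hi=4 → [8, 9, 5, 17, 3, 15, 11, 19, 10]
data[mid]=9>8: swap data[1],data[4]; hi=3 → [8, 3, 5, 17, 9, 15, 11, 19, 10]
data[mid]=3<8: swap data[0],data[1]; lo=1,mid=2 → [3, 8, 5, 17, 9, 15, 11, 19, 10]
data[mid]=5<8: swap data[1],data[2]; lo=2,mid=3 → [3, 5, 8, 17, 9, 15, 11, 19, 10]
data[mid]=17>8: swap data[3],data[3]; hi=2 → [3, 5, 8, 17, 9, 15, 11, 19, 10]
end: lo=2, hi=2; data = [3, 5, 8, 17, 9, 15, 11, 19, 10]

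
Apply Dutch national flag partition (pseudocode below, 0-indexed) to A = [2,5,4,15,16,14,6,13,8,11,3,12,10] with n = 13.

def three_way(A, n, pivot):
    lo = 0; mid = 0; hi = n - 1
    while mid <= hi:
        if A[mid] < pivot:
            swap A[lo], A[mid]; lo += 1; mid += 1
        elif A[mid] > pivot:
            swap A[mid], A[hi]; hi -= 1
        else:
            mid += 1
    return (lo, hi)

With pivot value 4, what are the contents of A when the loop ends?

lo=0 mid=0 hi=12
2<4: swap(0,0), lo=1 mid=1 ⇒ [2,5,4,15,16,14,6,13,8,11,3,12,10]
5>4: swap(1,12), hi=11 ⇒ [2,10,4,15,16,14,6,13,8,11,3,12,5]
10>4: swap(1,11), hi=10 ⇒ [2,12,4,15,16,14,6,13,8,11,3,10,5]
12>4: swap(1,10), hi=9 ⇒ [2,3,4,15,16,14,6,13,8,11,12,10,5]
3<4: swap(1,1), lo=2 mid=2 ⇒ [2,3,4,15,16,14,6,13,8,11,12,10,5]
4=4: mid=3
15>4: swap(3,9), hi=8 ⇒ [2,3,4,11,16,14,6,13,8,15,12,10,5]
11>4: swap(3,8), hi=7 ⇒ [2,3,4,8,16,14,6,13,11,15,12,10,5]
8>4: swap(3,7), hi=6 ⇒ [2,3,4,13,16,14,6,8,11,15,12,10,5]
13>4: swap(3,6), hi=5 ⇒ [2,3,4,6,16,14,13,8,11,15,12,10,5]
6>4: swap(3,5), hi=4 ⇒ [2,3,4,14,16,6,13,8,11,15,12,10,5]
14>4: swap(3,4), hi=3 ⇒ [2,3,4,16,14,6,13,8,11,15,12,10,5]
16>4: swap(3,3), hi=2 ⇒ [2,3,4,16,14,6,13,8,11,15,12,10,5]
done. lo=2 hi=2; A=[2,3,4,16,14,6,13,8,11,15,12,10,5]

[2,3,4,16,14,6,13,8,11,15,12,10,5]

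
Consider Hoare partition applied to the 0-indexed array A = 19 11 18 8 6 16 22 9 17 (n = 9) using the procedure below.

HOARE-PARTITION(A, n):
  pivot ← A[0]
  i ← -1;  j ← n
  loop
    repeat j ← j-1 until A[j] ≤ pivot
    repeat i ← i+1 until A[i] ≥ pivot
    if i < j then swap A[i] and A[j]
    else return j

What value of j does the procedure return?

pivot=19
j stops at 8 (17), i stops at 0 (19); swap ⇒ 17 11 18 8 6 16 22 9 19
j stops at 7 (9), i stops at 6 (22); swap ⇒ 17 11 18 8 6 16 9 22 19
j stops at 6, i stops at 7; i≥j ⇒ return 6. A=17 11 18 8 6 16 9 22 19

6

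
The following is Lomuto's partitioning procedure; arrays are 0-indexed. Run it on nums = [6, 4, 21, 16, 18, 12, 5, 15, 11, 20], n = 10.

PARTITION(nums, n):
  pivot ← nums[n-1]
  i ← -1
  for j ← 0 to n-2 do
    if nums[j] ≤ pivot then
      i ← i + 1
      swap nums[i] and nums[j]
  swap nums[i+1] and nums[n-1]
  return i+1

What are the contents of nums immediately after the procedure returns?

pivot=20, i=-1
j=0: 6≤20, i=0, swap(0,0) ⇒ [6, 4, 21, 16, 18, 12, 5, 15, 11, 20]
j=1: 4≤20, i=1, swap(1,1) ⇒ [6, 4, 21, 16, 18, 12, 5, 15, 11, 20]
j=2: 21>20, skip
j=3: 16≤20, i=2, swap(2,3) ⇒ [6, 4, 16, 21, 18, 12, 5, 15, 11, 20]
j=4: 18≤20, i=3, swap(3,4) ⇒ [6, 4, 16, 18, 21, 12, 5, 15, 11, 20]
j=5: 12≤20, i=4, swap(4,5) ⇒ [6, 4, 16, 18, 12, 21, 5, 15, 11, 20]
j=6: 5≤20, i=5, swap(5,6) ⇒ [6, 4, 16, 18, 12, 5, 21, 15, 11, 20]
j=7: 15≤20, i=6, swap(6,7) ⇒ [6, 4, 16, 18, 12, 5, 15, 21, 11, 20]
j=8: 11≤20, i=7, swap(7,8) ⇒ [6, 4, 16, 18, 12, 5, 15, 11, 21, 20]
swap(8,9) ⇒ [6, 4, 16, 18, 12, 5, 15, 11, 20, 21]; return 8

[6, 4, 16, 18, 12, 5, 15, 11, 20, 21]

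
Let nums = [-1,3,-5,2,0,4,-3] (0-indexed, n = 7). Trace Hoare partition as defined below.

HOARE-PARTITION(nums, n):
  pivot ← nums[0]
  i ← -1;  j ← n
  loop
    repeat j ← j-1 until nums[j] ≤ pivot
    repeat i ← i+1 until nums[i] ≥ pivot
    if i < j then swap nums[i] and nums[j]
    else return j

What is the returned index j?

1

pivot = nums[0] = -1; i = -1, j = 7
j→6 (nums[6]=-3≤-1), i→0 (nums[0]=-1≥-1); i<j, swap → [-3,3,-5,2,0,4,-1]
j→2 (nums[2]=-5≤-1), i→1 (nums[1]=3≥-1); i<j, swap → [-3,-5,3,2,0,4,-1]
j→1, i→2; i≥j, return j=1. nums = [-3,-5,3,2,0,4,-1]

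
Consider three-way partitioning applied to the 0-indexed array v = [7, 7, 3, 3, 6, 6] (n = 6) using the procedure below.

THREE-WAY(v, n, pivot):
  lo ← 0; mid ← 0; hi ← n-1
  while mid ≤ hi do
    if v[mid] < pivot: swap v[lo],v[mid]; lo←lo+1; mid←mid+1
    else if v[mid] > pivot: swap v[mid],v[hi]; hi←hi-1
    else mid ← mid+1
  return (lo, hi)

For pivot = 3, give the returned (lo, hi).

(0, 1)

pivot = 3; lo=0, mid=0, hi=5
v[mid]=7>3: swap v[0],v[5]; hi=4 → [6, 7, 3, 3, 6, 7]
v[mid]=6>3: swap v[0],v[4]; hi=3 → [6, 7, 3, 3, 6, 7]
v[mid]=6>3: swap v[0],v[3]; hi=2 → [3, 7, 3, 6, 6, 7]
v[mid]=3=3: mid=1
v[mid]=7>3: swap v[1],v[2]; hi=1 → [3, 3, 7, 6, 6, 7]
v[mid]=3=3: mid=2
end: lo=0, hi=1; v = [3, 3, 7, 6, 6, 7]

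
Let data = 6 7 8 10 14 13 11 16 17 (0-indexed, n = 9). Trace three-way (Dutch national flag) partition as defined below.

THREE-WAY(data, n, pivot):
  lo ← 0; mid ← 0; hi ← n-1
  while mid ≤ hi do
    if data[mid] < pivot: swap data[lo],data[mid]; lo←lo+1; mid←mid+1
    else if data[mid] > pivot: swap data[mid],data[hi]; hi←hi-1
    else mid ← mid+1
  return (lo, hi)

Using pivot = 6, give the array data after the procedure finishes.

pivot = 6; lo=0, mid=0, hi=8
data[mid]=6=6: mid=1
data[mid]=7>6: swap data[1],data[8]; hi=7 → 6 17 8 10 14 13 11 16 7
data[mid]=17>6: swap data[1],data[7]; hi=6 → 6 16 8 10 14 13 11 17 7
data[mid]=16>6: swap data[1],data[6]; hi=5 → 6 11 8 10 14 13 16 17 7
data[mid]=11>6: swap data[1],data[5]; hi=4 → 6 13 8 10 14 11 16 17 7
data[mid]=13>6: swap data[1],data[4]; hi=3 → 6 14 8 10 13 11 16 17 7
data[mid]=14>6: swap data[1],data[3]; hi=2 → 6 10 8 14 13 11 16 17 7
data[mid]=10>6: swap data[1],data[2]; hi=1 → 6 8 10 14 13 11 16 17 7
data[mid]=8>6: swap data[1],data[1]; hi=0 → 6 8 10 14 13 11 16 17 7
end: lo=0, hi=0; data = 6 8 10 14 13 11 16 17 7

6 8 10 14 13 11 16 17 7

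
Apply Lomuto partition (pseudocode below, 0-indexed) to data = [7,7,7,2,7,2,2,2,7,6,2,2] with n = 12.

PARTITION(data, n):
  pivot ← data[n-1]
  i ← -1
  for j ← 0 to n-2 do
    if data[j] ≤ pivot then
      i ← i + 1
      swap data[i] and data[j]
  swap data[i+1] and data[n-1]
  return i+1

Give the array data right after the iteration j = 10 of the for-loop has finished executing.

[2,2,2,2,2,7,7,7,7,6,7,2]

pivot=2, i=-1
j=0: 7>2, skip
j=1: 7>2, skip
j=2: 7>2, skip
j=3: 2≤2, i=0, swap(0,3) ⇒ [2,7,7,7,7,2,2,2,7,6,2,2]
j=4: 7>2, skip
j=5: 2≤2, i=1, swap(1,5) ⇒ [2,2,7,7,7,7,2,2,7,6,2,2]
j=6: 2≤2, i=2, swap(2,6) ⇒ [2,2,2,7,7,7,7,2,7,6,2,2]
j=7: 2≤2, i=3, swap(3,7) ⇒ [2,2,2,2,7,7,7,7,7,6,2,2]
j=8: 7>2, skip
j=9: 6>2, skip
j=10: 2≤2, i=4, swap(4,10) ⇒ [2,2,2,2,2,7,7,7,7,6,7,2]
(after j=10) data = [2,2,2,2,2,7,7,7,7,6,7,2]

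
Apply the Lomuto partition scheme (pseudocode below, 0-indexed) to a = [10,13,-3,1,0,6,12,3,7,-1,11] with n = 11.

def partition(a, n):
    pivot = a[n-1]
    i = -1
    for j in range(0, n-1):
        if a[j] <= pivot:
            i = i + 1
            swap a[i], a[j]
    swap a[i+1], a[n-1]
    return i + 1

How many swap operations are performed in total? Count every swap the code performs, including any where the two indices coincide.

9

pivot = a[10] = 11; i = -1
j=0: a[0]=10 ≤ 11 → i=0, swap a[0],a[0] (no change) → [10,13,-3,1,0,6,12,3,7,-1,11]
j=1: a[1]=13 > 11 → no swap
j=2: a[2]=-3 ≤ 11 → i=1, swap a[1],a[2] → [10,-3,13,1,0,6,12,3,7,-1,11]
j=3: a[3]=1 ≤ 11 → i=2, swap a[2],a[3] → [10,-3,1,13,0,6,12,3,7,-1,11]
j=4: a[4]=0 ≤ 11 → i=3, swap a[3],a[4] → [10,-3,1,0,13,6,12,3,7,-1,11]
j=5: a[5]=6 ≤ 11 → i=4, swap a[4],a[5] → [10,-3,1,0,6,13,12,3,7,-1,11]
j=6: a[6]=12 > 11 → no swap
j=7: a[7]=3 ≤ 11 → i=5, swap a[5],a[7] → [10,-3,1,0,6,3,12,13,7,-1,11]
j=8: a[8]=7 ≤ 11 → i=6, swap a[6],a[8] → [10,-3,1,0,6,3,7,13,12,-1,11]
j=9: a[9]=-1 ≤ 11 → i=7, swap a[7],a[9] → [10,-3,1,0,6,3,7,-1,12,13,11]
final swap a[8],a[10] → [10,-3,1,0,6,3,7,-1,11,13,12]; return 8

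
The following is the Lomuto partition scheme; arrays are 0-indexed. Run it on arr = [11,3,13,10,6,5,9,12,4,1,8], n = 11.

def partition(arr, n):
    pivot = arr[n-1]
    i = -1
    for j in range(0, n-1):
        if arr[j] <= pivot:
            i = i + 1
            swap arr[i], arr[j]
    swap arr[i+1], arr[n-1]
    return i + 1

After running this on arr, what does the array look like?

[3,6,5,4,1,8,9,12,10,11,13]

pivot=8, i=-1
j=0: 11>8, skip
j=1: 3≤8, i=0, swap(0,1) ⇒ [3,11,13,10,6,5,9,12,4,1,8]
j=2: 13>8, skip
j=3: 10>8, skip
j=4: 6≤8, i=1, swap(1,4) ⇒ [3,6,13,10,11,5,9,12,4,1,8]
j=5: 5≤8, i=2, swap(2,5) ⇒ [3,6,5,10,11,13,9,12,4,1,8]
j=6: 9>8, skip
j=7: 12>8, skip
j=8: 4≤8, i=3, swap(3,8) ⇒ [3,6,5,4,11,13,9,12,10,1,8]
j=9: 1≤8, i=4, swap(4,9) ⇒ [3,6,5,4,1,13,9,12,10,11,8]
swap(5,10) ⇒ [3,6,5,4,1,8,9,12,10,11,13]; return 5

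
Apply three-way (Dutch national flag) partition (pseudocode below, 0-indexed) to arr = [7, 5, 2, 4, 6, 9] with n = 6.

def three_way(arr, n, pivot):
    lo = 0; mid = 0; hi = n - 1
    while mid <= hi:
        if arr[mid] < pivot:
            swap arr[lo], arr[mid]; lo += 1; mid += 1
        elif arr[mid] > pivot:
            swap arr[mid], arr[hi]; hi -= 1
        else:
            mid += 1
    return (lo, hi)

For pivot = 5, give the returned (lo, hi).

(2, 2)

pivot = 5; lo=0, mid=0, hi=5
arr[mid]=7>5: swap arr[0],arr[5]; hi=4 → [9, 5, 2, 4, 6, 7]
arr[mid]=9>5: swap arr[0],arr[4]; hi=3 → [6, 5, 2, 4, 9, 7]
arr[mid]=6>5: swap arr[0],arr[3]; hi=2 → [4, 5, 2, 6, 9, 7]
arr[mid]=4<5: swap arr[0],arr[0]; lo=1,mid=1 → [4, 5, 2, 6, 9, 7]
arr[mid]=5=5: mid=2
arr[mid]=2<5: swap arr[1],arr[2]; lo=2,mid=3 → [4, 2, 5, 6, 9, 7]
end: lo=2, hi=2; arr = [4, 2, 5, 6, 9, 7]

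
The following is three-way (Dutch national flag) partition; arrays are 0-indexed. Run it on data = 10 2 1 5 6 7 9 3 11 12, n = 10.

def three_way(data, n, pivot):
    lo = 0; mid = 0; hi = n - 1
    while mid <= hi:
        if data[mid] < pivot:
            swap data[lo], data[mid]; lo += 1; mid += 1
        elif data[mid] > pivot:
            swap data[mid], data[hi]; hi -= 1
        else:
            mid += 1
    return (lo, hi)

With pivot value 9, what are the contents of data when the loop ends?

3 2 1 5 6 7 9 11 12 10

pivot = 9; lo=0, mid=0, hi=9
data[mid]=10>9: swap data[0],data[9]; hi=8 → 12 2 1 5 6 7 9 3 11 10
data[mid]=12>9: swap data[0],data[8]; hi=7 → 11 2 1 5 6 7 9 3 12 10
data[mid]=11>9: swap data[0],data[7]; hi=6 → 3 2 1 5 6 7 9 11 12 10
data[mid]=3<9: swap data[0],data[0]; lo=1,mid=1 → 3 2 1 5 6 7 9 11 12 10
data[mid]=2<9: swap data[1],data[1]; lo=2,mid=2 → 3 2 1 5 6 7 9 11 12 10
data[mid]=1<9: swap data[2],data[2]; lo=3,mid=3 → 3 2 1 5 6 7 9 11 12 10
data[mid]=5<9: swap data[3],data[3]; lo=4,mid=4 → 3 2 1 5 6 7 9 11 12 10
data[mid]=6<9: swap data[4],data[4]; lo=5,mid=5 → 3 2 1 5 6 7 9 11 12 10
data[mid]=7<9: swap data[5],data[5]; lo=6,mid=6 → 3 2 1 5 6 7 9 11 12 10
data[mid]=9=9: mid=7
end: lo=6, hi=6; data = 3 2 1 5 6 7 9 11 12 10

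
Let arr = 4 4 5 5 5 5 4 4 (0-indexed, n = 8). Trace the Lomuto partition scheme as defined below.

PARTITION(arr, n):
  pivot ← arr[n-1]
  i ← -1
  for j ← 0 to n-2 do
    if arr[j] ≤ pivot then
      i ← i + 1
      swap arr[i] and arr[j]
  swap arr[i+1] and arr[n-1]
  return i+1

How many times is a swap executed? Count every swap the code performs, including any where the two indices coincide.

4

pivot = arr[7] = 4; i = -1
j=0: arr[0]=4 ≤ 4 → i=0, swap arr[0],arr[0] (no change) → 4 4 5 5 5 5 4 4
j=1: arr[1]=4 ≤ 4 → i=1, swap arr[1],arr[1] (no change) → 4 4 5 5 5 5 4 4
j=2: arr[2]=5 > 4 → no swap
j=3: arr[3]=5 > 4 → no swap
j=4: arr[4]=5 > 4 → no swap
j=5: arr[5]=5 > 4 → no swap
j=6: arr[6]=4 ≤ 4 → i=2, swap arr[2],arr[6] → 4 4 4 5 5 5 5 4
final swap arr[3],arr[7] → 4 4 4 4 5 5 5 5; return 3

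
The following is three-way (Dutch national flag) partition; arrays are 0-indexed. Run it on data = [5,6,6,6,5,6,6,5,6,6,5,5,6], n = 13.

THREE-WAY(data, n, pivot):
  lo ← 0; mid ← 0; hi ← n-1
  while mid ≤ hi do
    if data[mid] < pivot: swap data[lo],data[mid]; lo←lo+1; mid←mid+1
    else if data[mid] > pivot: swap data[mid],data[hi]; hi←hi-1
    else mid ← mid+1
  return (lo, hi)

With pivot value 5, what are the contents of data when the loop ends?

lo=0 mid=0 hi=12
5=5: mid=1
6>5: swap(1,12), hi=11 ⇒ [5,6,6,6,5,6,6,5,6,6,5,5,6]
6>5: swap(1,11), hi=10 ⇒ [5,5,6,6,5,6,6,5,6,6,5,6,6]
5=5: mid=2
6>5: swap(2,10), hi=9 ⇒ [5,5,5,6,5,6,6,5,6,6,6,6,6]
5=5: mid=3
6>5: swap(3,9), hi=8 ⇒ [5,5,5,6,5,6,6,5,6,6,6,6,6]
6>5: swap(3,8), hi=7 ⇒ [5,5,5,6,5,6,6,5,6,6,6,6,6]
6>5: swap(3,7), hi=6 ⇒ [5,5,5,5,5,6,6,6,6,6,6,6,6]
5=5: mid=4
5=5: mid=5
6>5: swap(5,6), hi=5 ⇒ [5,5,5,5,5,6,6,6,6,6,6,6,6]
6>5: swap(5,5), hi=4 ⇒ [5,5,5,5,5,6,6,6,6,6,6,6,6]
done. lo=0 hi=4; data=[5,5,5,5,5,6,6,6,6,6,6,6,6]

[5,5,5,5,5,6,6,6,6,6,6,6,6]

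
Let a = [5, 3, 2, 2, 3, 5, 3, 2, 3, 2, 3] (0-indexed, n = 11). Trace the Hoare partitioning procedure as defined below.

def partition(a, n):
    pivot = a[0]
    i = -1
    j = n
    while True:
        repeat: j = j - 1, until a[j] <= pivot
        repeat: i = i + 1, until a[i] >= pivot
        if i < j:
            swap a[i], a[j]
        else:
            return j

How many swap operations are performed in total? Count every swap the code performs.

pivot=5
j stops at 10 (3), i stops at 0 (5); swap ⇒ [3, 3, 2, 2, 3, 5, 3, 2, 3, 2, 5]
j stops at 9 (2), i stops at 5 (5); swap ⇒ [3, 3, 2, 2, 3, 2, 3, 2, 3, 5, 5]
j stops at 8, i stops at 9; i≥j ⇒ return 8. a=[3, 3, 2, 2, 3, 2, 3, 2, 3, 5, 5]

2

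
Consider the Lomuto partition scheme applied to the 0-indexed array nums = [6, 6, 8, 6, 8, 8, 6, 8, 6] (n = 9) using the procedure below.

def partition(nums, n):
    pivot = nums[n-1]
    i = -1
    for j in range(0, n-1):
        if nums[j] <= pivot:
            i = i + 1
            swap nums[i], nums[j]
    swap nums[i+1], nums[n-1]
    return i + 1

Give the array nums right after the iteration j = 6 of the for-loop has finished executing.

pivot=6, i=-1
j=0: 6≤6, i=0, swap(0,0) ⇒ [6, 6, 8, 6, 8, 8, 6, 8, 6]
j=1: 6≤6, i=1, swap(1,1) ⇒ [6, 6, 8, 6, 8, 8, 6, 8, 6]
j=2: 8>6, skip
j=3: 6≤6, i=2, swap(2,3) ⇒ [6, 6, 6, 8, 8, 8, 6, 8, 6]
j=4: 8>6, skip
j=5: 8>6, skip
j=6: 6≤6, i=3, swap(3,6) ⇒ [6, 6, 6, 6, 8, 8, 8, 8, 6]
(after j=6) nums = [6, 6, 6, 6, 8, 8, 8, 8, 6]

[6, 6, 6, 6, 8, 8, 8, 8, 6]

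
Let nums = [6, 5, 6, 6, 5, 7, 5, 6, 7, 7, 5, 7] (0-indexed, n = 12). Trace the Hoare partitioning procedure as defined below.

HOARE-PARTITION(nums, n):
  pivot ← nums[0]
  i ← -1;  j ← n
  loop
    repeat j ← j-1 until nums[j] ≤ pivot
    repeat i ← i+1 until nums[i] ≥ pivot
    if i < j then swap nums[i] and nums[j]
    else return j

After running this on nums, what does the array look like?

pivot=6
j stops at 10 (5), i stops at 0 (6); swap ⇒ [5, 5, 6, 6, 5, 7, 5, 6, 7, 7, 6, 7]
j stops at 7 (6), i stops at 2 (6); swap ⇒ [5, 5, 6, 6, 5, 7, 5, 6, 7, 7, 6, 7]
j stops at 6 (5), i stops at 3 (6); swap ⇒ [5, 5, 6, 5, 5, 7, 6, 6, 7, 7, 6, 7]
j stops at 4, i stops at 5; i≥j ⇒ return 4. nums=[5, 5, 6, 5, 5, 7, 6, 6, 7, 7, 6, 7]

[5, 5, 6, 5, 5, 7, 6, 6, 7, 7, 6, 7]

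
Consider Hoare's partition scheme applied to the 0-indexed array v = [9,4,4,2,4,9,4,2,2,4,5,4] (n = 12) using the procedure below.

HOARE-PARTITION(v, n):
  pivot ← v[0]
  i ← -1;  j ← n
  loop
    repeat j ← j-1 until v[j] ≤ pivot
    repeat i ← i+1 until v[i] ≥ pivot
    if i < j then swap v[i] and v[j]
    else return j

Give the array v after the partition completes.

[4,4,4,2,4,5,4,2,2,4,9,9]

pivot = v[0] = 9; i = -1, j = 12
j→11 (v[11]=4≤9), i→0 (v[0]=9≥9); i<j, swap → [4,4,4,2,4,9,4,2,2,4,5,9]
j→10 (v[10]=5≤9), i→5 (v[5]=9≥9); i<j, swap → [4,4,4,2,4,5,4,2,2,4,9,9]
j→9, i→10; i≥j, return j=9. v = [4,4,4,2,4,5,4,2,2,4,9,9]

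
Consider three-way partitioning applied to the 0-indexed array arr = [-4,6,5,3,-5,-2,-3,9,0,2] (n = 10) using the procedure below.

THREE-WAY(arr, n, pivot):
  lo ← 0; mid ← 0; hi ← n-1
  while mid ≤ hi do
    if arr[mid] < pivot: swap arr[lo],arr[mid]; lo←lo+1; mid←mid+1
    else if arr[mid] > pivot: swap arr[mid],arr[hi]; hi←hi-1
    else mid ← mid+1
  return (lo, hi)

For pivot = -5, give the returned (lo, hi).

lo=0 mid=0 hi=9
-4>-5: swap(0,9), hi=8 ⇒ [2,6,5,3,-5,-2,-3,9,0,-4]
2>-5: swap(0,8), hi=7 ⇒ [0,6,5,3,-5,-2,-3,9,2,-4]
0>-5: swap(0,7), hi=6 ⇒ [9,6,5,3,-5,-2,-3,0,2,-4]
9>-5: swap(0,6), hi=5 ⇒ [-3,6,5,3,-5,-2,9,0,2,-4]
-3>-5: swap(0,5), hi=4 ⇒ [-2,6,5,3,-5,-3,9,0,2,-4]
-2>-5: swap(0,4), hi=3 ⇒ [-5,6,5,3,-2,-3,9,0,2,-4]
-5=-5: mid=1
6>-5: swap(1,3), hi=2 ⇒ [-5,3,5,6,-2,-3,9,0,2,-4]
3>-5: swap(1,2), hi=1 ⇒ [-5,5,3,6,-2,-3,9,0,2,-4]
5>-5: swap(1,1), hi=0 ⇒ [-5,5,3,6,-2,-3,9,0,2,-4]
done. lo=0 hi=0; arr=[-5,5,3,6,-2,-3,9,0,2,-4]

(0, 0)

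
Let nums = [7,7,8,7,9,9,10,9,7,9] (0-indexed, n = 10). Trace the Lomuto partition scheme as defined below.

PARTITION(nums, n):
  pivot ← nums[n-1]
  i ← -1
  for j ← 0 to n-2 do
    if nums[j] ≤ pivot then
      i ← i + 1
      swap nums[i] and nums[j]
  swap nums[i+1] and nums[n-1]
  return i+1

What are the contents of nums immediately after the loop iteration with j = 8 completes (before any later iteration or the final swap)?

pivot = nums[9] = 9; i = -1
j=0: nums[0]=7 ≤ 9 → i=0, swap nums[0],nums[0] (no change) → [7,7,8,7,9,9,10,9,7,9]
j=1: nums[1]=7 ≤ 9 → i=1, swap nums[1],nums[1] (no change) → [7,7,8,7,9,9,10,9,7,9]
j=2: nums[2]=8 ≤ 9 → i=2, swap nums[2],nums[2] (no change) → [7,7,8,7,9,9,10,9,7,9]
j=3: nums[3]=7 ≤ 9 → i=3, swap nums[3],nums[3] (no change) → [7,7,8,7,9,9,10,9,7,9]
j=4: nums[4]=9 ≤ 9 → i=4, swap nums[4],nums[4] (no change) → [7,7,8,7,9,9,10,9,7,9]
j=5: nums[5]=9 ≤ 9 → i=5, swap nums[5],nums[5] (no change) → [7,7,8,7,9,9,10,9,7,9]
j=6: nums[6]=10 > 9 → no swap
j=7: nums[7]=9 ≤ 9 → i=6, swap nums[6],nums[7] → [7,7,8,7,9,9,9,10,7,9]
j=8: nums[8]=7 ≤ 9 → i=7, swap nums[7],nums[8] → [7,7,8,7,9,9,9,7,10,9]
(after j=8) nums = [7,7,8,7,9,9,9,7,10,9]

[7,7,8,7,9,9,9,7,10,9]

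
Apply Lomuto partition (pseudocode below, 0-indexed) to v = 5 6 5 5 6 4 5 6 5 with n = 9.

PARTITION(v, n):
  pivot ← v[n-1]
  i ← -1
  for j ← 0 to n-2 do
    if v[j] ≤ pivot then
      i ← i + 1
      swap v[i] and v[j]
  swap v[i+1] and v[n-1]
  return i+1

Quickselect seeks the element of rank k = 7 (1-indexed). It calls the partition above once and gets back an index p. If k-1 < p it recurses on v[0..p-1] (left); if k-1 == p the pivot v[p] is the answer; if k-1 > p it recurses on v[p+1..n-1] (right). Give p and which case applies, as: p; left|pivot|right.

5; right

pivot = v[8] = 5; i = -1
j=0: v[0]=5 ≤ 5 → i=0, swap v[0],v[0] (no change) → 5 6 5 5 6 4 5 6 5
j=1: v[1]=6 > 5 → no swap
j=2: v[2]=5 ≤ 5 → i=1, swap v[1],v[2] → 5 5 6 5 6 4 5 6 5
j=3: v[3]=5 ≤ 5 → i=2, swap v[2],v[3] → 5 5 5 6 6 4 5 6 5
j=4: v[4]=6 > 5 → no swap
j=5: v[5]=4 ≤ 5 → i=3, swap v[3],v[5] → 5 5 5 4 6 6 5 6 5
j=6: v[6]=5 ≤ 5 → i=4, swap v[4],v[6] → 5 5 5 4 5 6 6 6 5
j=7: v[7]=6 > 5 → no swap
final swap v[5],v[8] → 5 5 5 4 5 5 6 6 6; return 5
p = 5; k-1 = 6 > 5 ⇒ right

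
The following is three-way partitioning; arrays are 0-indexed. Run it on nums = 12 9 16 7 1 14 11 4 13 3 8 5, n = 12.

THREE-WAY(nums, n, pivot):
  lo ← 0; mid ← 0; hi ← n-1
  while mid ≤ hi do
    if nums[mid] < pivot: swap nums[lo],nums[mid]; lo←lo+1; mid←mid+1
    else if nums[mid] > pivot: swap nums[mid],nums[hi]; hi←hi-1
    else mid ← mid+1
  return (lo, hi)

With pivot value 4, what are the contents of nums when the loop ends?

pivot = 4; lo=0, mid=0, hi=11
nums[mid]=12>4: swap nums[0],nums[11]; hi=10 → 5 9 16 7 1 14 11 4 13 3 8 12
nums[mid]=5>4: swap nums[0],nums[10]; hi=9 → 8 9 16 7 1 14 11 4 13 3 5 12
nums[mid]=8>4: swap nums[0],nums[9]; hi=8 → 3 9 16 7 1 14 11 4 13 8 5 12
nums[mid]=3<4: swap nums[0],nums[0]; lo=1,mid=1 → 3 9 16 7 1 14 11 4 13 8 5 12
nums[mid]=9>4: swap nums[1],nums[8]; hi=7 → 3 13 16 7 1 14 11 4 9 8 5 12
nums[mid]=13>4: swap nums[1],nums[7]; hi=6 → 3 4 16 7 1 14 11 13 9 8 5 12
nums[mid]=4=4: mid=2
nums[mid]=16>4: swap nums[2],nums[6]; hi=5 → 3 4 11 7 1 14 16 13 9 8 5 12
nums[mid]=11>4: swap nums[2],nums[5]; hi=4 → 3 4 14 7 1 11 16 13 9 8 5 12
nums[mid]=14>4: swap nums[2],nums[4]; hi=3 → 3 4 1 7 14 11 16 13 9 8 5 12
nums[mid]=1<4: swap nums[1],nums[2]; lo=2,mid=3 → 3 1 4 7 14 11 16 13 9 8 5 12
nums[mid]=7>4: swap nums[3],nums[3]; hi=2 → 3 1 4 7 14 11 16 13 9 8 5 12
end: lo=2, hi=2; nums = 3 1 4 7 14 11 16 13 9 8 5 12

3 1 4 7 14 11 16 13 9 8 5 12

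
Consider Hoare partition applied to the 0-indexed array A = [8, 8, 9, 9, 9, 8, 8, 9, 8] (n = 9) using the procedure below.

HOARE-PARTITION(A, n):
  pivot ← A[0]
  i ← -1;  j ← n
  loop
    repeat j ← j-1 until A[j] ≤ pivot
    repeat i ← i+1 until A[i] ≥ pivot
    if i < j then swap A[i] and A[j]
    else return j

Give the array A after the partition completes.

pivot=8
j stops at 8 (8), i stops at 0 (8); swap ⇒ [8, 8, 9, 9, 9, 8, 8, 9, 8]
j stops at 6 (8), i stops at 1 (8); swap ⇒ [8, 8, 9, 9, 9, 8, 8, 9, 8]
j stops at 5 (8), i stops at 2 (9); swap ⇒ [8, 8, 8, 9, 9, 9, 8, 9, 8]
j stops at 2, i stops at 3; i≥j ⇒ return 2. A=[8, 8, 8, 9, 9, 9, 8, 9, 8]

[8, 8, 8, 9, 9, 9, 8, 9, 8]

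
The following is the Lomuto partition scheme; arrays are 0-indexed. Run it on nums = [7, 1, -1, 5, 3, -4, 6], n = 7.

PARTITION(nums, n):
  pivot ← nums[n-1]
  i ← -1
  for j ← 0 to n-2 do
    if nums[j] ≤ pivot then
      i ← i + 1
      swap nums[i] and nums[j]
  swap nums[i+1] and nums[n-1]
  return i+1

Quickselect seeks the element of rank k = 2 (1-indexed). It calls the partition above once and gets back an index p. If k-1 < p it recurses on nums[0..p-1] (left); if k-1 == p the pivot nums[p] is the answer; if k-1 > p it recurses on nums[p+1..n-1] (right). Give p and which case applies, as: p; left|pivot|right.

5; left

pivot=6, i=-1
j=0: 7>6, skip
j=1: 1≤6, i=0, swap(0,1) ⇒ [1, 7, -1, 5, 3, -4, 6]
j=2: -1≤6, i=1, swap(1,2) ⇒ [1, -1, 7, 5, 3, -4, 6]
j=3: 5≤6, i=2, swap(2,3) ⇒ [1, -1, 5, 7, 3, -4, 6]
j=4: 3≤6, i=3, swap(3,4) ⇒ [1, -1, 5, 3, 7, -4, 6]
j=5: -4≤6, i=4, swap(4,5) ⇒ [1, -1, 5, 3, -4, 7, 6]
swap(5,6) ⇒ [1, -1, 5, 3, -4, 6, 7]; return 5
p = 5; k-1 = 1 < 5 ⇒ left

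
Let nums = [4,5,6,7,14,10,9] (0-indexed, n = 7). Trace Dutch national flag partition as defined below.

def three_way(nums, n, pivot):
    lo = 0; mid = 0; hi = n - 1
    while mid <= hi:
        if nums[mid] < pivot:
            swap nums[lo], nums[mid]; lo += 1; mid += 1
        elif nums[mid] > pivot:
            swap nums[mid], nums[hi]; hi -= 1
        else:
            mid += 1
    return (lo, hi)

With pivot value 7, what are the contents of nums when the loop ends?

lo=0 mid=0 hi=6
4<7: swap(0,0), lo=1 mid=1 ⇒ [4,5,6,7,14,10,9]
5<7: swap(1,1), lo=2 mid=2 ⇒ [4,5,6,7,14,10,9]
6<7: swap(2,2), lo=3 mid=3 ⇒ [4,5,6,7,14,10,9]
7=7: mid=4
14>7: swap(4,6), hi=5 ⇒ [4,5,6,7,9,10,14]
9>7: swap(4,5), hi=4 ⇒ [4,5,6,7,10,9,14]
10>7: swap(4,4), hi=3 ⇒ [4,5,6,7,10,9,14]
done. lo=3 hi=3; nums=[4,5,6,7,10,9,14]

[4,5,6,7,10,9,14]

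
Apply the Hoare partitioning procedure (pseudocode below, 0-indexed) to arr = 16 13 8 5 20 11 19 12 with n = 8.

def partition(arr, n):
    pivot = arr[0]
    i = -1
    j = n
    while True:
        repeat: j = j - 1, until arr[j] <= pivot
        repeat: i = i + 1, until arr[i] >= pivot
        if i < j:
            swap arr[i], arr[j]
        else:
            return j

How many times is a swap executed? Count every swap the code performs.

pivot = arr[0] = 16; i = -1, j = 8
j→7 (arr[7]=12≤16), i→0 (arr[0]=16≥16); i<j, swap → 12 13 8 5 20 11 19 16
j→5 (arr[5]=11≤16), i→4 (arr[4]=20≥16); i<j, swap → 12 13 8 5 11 20 19 16
j→4, i→5; i≥j, return j=4. arr = 12 13 8 5 11 20 19 16

2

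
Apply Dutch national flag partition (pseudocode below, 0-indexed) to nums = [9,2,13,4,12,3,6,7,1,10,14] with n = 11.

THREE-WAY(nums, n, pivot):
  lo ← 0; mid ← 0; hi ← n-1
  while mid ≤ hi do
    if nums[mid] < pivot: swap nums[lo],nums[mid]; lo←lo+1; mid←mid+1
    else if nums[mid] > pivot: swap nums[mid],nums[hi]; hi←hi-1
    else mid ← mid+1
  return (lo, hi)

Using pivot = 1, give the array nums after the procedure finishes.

pivot = 1; lo=0, mid=0, hi=10
nums[mid]=9>1: swap nums[0],nums[10]; hi=9 → [14,2,13,4,12,3,6,7,1,10,9]
nums[mid]=14>1: swap nums[0],nums[9]; hi=8 → [10,2,13,4,12,3,6,7,1,14,9]
nums[mid]=10>1: swap nums[0],nums[8]; hi=7 → [1,2,13,4,12,3,6,7,10,14,9]
nums[mid]=1=1: mid=1
nums[mid]=2>1: swap nums[1],nums[7]; hi=6 → [1,7,13,4,12,3,6,2,10,14,9]
nums[mid]=7>1: swap nums[1],nums[6]; hi=5 → [1,6,13,4,12,3,7,2,10,14,9]
nums[mid]=6>1: swap nums[1],nums[5]; hi=4 → [1,3,13,4,12,6,7,2,10,14,9]
nums[mid]=3>1: swap nums[1],nums[4]; hi=3 → [1,12,13,4,3,6,7,2,10,14,9]
nums[mid]=12>1: swap nums[1],nums[3]; hi=2 → [1,4,13,12,3,6,7,2,10,14,9]
nums[mid]=4>1: swap nums[1],nums[2]; hi=1 → [1,13,4,12,3,6,7,2,10,14,9]
nums[mid]=13>1: swap nums[1],nums[1]; hi=0 → [1,13,4,12,3,6,7,2,10,14,9]
end: lo=0, hi=0; nums = [1,13,4,12,3,6,7,2,10,14,9]

[1,13,4,12,3,6,7,2,10,14,9]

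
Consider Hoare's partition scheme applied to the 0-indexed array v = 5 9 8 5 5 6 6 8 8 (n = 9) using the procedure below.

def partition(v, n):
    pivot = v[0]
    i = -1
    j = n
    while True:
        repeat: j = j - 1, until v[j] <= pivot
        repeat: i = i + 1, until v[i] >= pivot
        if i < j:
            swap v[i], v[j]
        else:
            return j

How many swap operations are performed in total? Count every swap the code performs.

pivot = v[0] = 5; i = -1, j = 9
j→4 (v[4]=5≤5), i→0 (v[0]=5≥5); i<j, swap → 5 9 8 5 5 6 6 8 8
j→3 (v[3]=5≤5), i→1 (v[1]=9≥5); i<j, swap → 5 5 8 9 5 6 6 8 8
j→1, i→2; i≥j, return j=1. v = 5 5 8 9 5 6 6 8 8

2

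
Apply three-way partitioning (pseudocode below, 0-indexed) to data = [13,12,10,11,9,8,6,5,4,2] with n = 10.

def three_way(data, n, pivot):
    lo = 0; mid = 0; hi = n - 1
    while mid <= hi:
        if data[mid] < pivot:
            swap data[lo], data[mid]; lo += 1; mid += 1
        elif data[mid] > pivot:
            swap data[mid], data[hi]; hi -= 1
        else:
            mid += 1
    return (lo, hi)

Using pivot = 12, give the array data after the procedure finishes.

pivot = 12; lo=0, mid=0, hi=9
data[mid]=13>12: swap data[0],data[9]; hi=8 → [2,12,10,11,9,8,6,5,4,13]
data[mid]=2<12: swap data[0],data[0]; lo=1,mid=1 → [2,12,10,11,9,8,6,5,4,13]
data[mid]=12=12: mid=2
data[mid]=10<12: swap data[1],data[2]; lo=2,mid=3 → [2,10,12,11,9,8,6,5,4,13]
data[mid]=11<12: swap data[2],data[3]; lo=3,mid=4 → [2,10,11,12,9,8,6,5,4,13]
data[mid]=9<12: swap data[3],data[4]; lo=4,mid=5 → [2,10,11,9,12,8,6,5,4,13]
data[mid]=8<12: swap data[4],data[5]; lo=5,mid=6 → [2,10,11,9,8,12,6,5,4,13]
data[mid]=6<12: swap data[5],data[6]; lo=6,mid=7 → [2,10,11,9,8,6,12,5,4,13]
data[mid]=5<12: swap data[6],data[7]; lo=7,mid=8 → [2,10,11,9,8,6,5,12,4,13]
data[mid]=4<12: swap data[7],data[8]; lo=8,mid=9 → [2,10,11,9,8,6,5,4,12,13]
end: lo=8, hi=8; data = [2,10,11,9,8,6,5,4,12,13]

[2,10,11,9,8,6,5,4,12,13]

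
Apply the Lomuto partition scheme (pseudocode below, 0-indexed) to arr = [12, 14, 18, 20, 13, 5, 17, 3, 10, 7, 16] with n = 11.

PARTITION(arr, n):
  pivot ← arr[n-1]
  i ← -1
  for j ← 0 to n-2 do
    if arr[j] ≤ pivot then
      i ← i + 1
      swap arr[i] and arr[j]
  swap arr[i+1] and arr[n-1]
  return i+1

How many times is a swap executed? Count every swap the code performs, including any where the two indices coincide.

8

pivot = arr[10] = 16; i = -1
j=0: arr[0]=12 ≤ 16 → i=0, swap arr[0],arr[0] (no change) → [12, 14, 18, 20, 13, 5, 17, 3, 10, 7, 16]
j=1: arr[1]=14 ≤ 16 → i=1, swap arr[1],arr[1] (no change) → [12, 14, 18, 20, 13, 5, 17, 3, 10, 7, 16]
j=2: arr[2]=18 > 16 → no swap
j=3: arr[3]=20 > 16 → no swap
j=4: arr[4]=13 ≤ 16 → i=2, swap arr[2],arr[4] → [12, 14, 13, 20, 18, 5, 17, 3, 10, 7, 16]
j=5: arr[5]=5 ≤ 16 → i=3, swap arr[3],arr[5] → [12, 14, 13, 5, 18, 20, 17, 3, 10, 7, 16]
j=6: arr[6]=17 > 16 → no swap
j=7: arr[7]=3 ≤ 16 → i=4, swap arr[4],arr[7] → [12, 14, 13, 5, 3, 20, 17, 18, 10, 7, 16]
j=8: arr[8]=10 ≤ 16 → i=5, swap arr[5],arr[8] → [12, 14, 13, 5, 3, 10, 17, 18, 20, 7, 16]
j=9: arr[9]=7 ≤ 16 → i=6, swap arr[6],arr[9] → [12, 14, 13, 5, 3, 10, 7, 18, 20, 17, 16]
final swap arr[7],arr[10] → [12, 14, 13, 5, 3, 10, 7, 16, 20, 17, 18]; return 7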